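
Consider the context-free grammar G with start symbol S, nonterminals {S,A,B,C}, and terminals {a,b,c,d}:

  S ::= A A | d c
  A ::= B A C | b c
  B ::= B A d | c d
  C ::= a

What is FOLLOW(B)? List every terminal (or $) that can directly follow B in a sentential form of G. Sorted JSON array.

Compute FIRST by fixpoint:
pass 1:
  A via A→b c: +{b}
  B via B→c d: +{c}
  C via C→a: +{a}
  S via S→A A: +{b}
  S via S→d c: +{d}
  FIRST(S)={b,d}  FIRST(A)={b}  FIRST(B)={c}  FIRST(C)={a}
pass 2:
  A via A→B A C: +{c}
  S via S→A A: +{c}
  FIRST(S)={b,c,d}  FIRST(A)={b,c}  FIRST(B)={c}  FIRST(C)={a}
pass 3: (no change)
  FIRST(S)={b,c,d}  FIRST(A)={b,c}  FIRST(B)={c}  FIRST(C)={a}

FOLLOW sets:
seed FOLLOW(S) with $
pass 1:
  A→B A C: FOLLOW(B) ⊇ FIRST(A) = {b,c}; new: +{b,c}
  A→B A C: FOLLOW(A) ⊇ FIRST(C) = {a}; new: +{a}
  A→B A C: FOLLOW(C) ⊇ FOLLOW(A) ⊇ {a}; new: +{a}
  B→B A d: FOLLOW(A) ⊇ FIRST(d) = {d}; new: +{d}
  S→A A: FOLLOW(A) ⊇ FIRST(A) = {b,c}; new: +{b,c}
  S→A A: FOLLOW(A) ⊇ FOLLOW(S) ⊇ {$}; new: +{$}
  FOLLOW(S)={$}  FOLLOW(A)={$,a,b,c,d}  FOLLOW(B)={b,c}  FOLLOW(C)={a}
pass 2:
  A→B A C: FOLLOW(C) ⊇ FOLLOW(A) ⊇ {$,a,b,c,d}; new: +{$,b,c,d}
  FOLLOW(S)={$}  FOLLOW(A)={$,a,b,c,d}  FOLLOW(B)={b,c}  FOLLOW(C)={$,a,b,c,d}
pass 3: — fixpoint
  FOLLOW(S)={$}  FOLLOW(A)={$,a,b,c,d}  FOLLOW(B)={b,c}  FOLLOW(C)={$,a,b,c,d}

FOLLOW(B) = ["b", "c"]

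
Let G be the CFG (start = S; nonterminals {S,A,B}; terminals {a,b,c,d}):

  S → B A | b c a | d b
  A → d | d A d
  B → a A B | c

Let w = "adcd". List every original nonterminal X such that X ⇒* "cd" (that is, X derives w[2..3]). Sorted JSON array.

Convert to CNF:
  S -> B A | T0 T2 | T2 X6
  A -> T0 X4 | d
  B -> T1 X5 | c
  T0 -> d
  T1 -> a
  T2 -> b
  T3 -> c
  X4 -> A T0
  X5 -> A B
  X6 -> T3 T1

CYK fill — only the sub-triangle for w[2..3]:
  [2..2]={B,T3}  "c"  orig:{B}
  [3..3]={A,T0}  "d"  orig:{A}
  [2..3]={S}  "cd"

Original NTs in T[2,3] deriving "cd": ["S"]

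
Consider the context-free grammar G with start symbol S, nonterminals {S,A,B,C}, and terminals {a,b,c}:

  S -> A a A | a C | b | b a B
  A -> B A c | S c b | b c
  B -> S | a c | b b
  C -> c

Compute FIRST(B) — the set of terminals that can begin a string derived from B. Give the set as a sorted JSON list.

FIRST sets, iterate to fixpoint:
[1]
  A via A→b c: +{b}
  B via B→a c: +{a}
  B via B→b b: +{b}
  C via C→c: +{c}
  S via S→A a A: +{b}
  S via S→a C: +{a}
  FIRST(S)={a,b}  FIRST(A)={b}  FIRST(B)={a,b}  FIRST(C)={c}
[2]
  A via A→B A c: +{a}
  FIRST(S)={a,b}  FIRST(A)={a,b}  FIRST(B)={a,b}  FIRST(C)={c}
[3] (stable)
  FIRST(S)={a,b}  FIRST(A)={a,b}  FIRST(B)={a,b}  FIRST(C)={c}

FIRST(B) = ["a", "b"]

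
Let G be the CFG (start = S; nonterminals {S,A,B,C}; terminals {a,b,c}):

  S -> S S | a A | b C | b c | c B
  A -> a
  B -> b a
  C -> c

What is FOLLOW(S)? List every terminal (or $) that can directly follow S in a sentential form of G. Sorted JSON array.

FIRST iteration:
iter 1:
  A via A→a: +{a}
  B via B→b a: +{b}
  C via C→c: +{c}
  S via S→a A: +{a}
  S via S→b C: +{b}
  S via S→c B: +{c}
  FIRST[S]={a,b,c}  FIRST[A]={a}  FIRST[B]={b}  FIRST[C]={c}
iter 2: (stable)
  FIRST[S]={a,b,c}  FIRST[A]={a}  FIRST[B]={b}  FIRST[C]={c}

FOLLOW iteration:
seed FOLLOW(S) with $
round 1:
  S→S S: FOLLOW(S) ⊇ FIRST(S) = {a,b,c}; new: +{a,b,c}
  S→a A: FOLLOW(A) ⊇ FOLLOW(S) ⊇ {$,a,b,c}; new: +{$,a,b,c}
  S→b C: FOLLOW(C) ⊇ FOLLOW(S) ⊇ {$,a,b,c}; new: +{$,a,b,c}
  S→c B: FOLLOW(B) ⊇ FOLLOW(S) ⊇ {$,a,b,c}; new: +{$,a,b,c}
  S: {$,a,b,c}  A: {$,a,b,c}  B: {$,a,b,c}  C: {$,a,b,c}
round 2: (stable)
  S: {$,a,b,c}  A: {$,a,b,c}  B: {$,a,b,c}  C: {$,a,b,c}

FOLLOW(S) = ["$", "a", "b", "c"]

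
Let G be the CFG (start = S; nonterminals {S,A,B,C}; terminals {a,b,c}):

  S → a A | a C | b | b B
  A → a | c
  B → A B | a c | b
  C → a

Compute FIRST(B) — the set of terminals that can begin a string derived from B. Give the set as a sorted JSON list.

FIRST sets, iterate to fixpoint:
round 1:
  A via A→a: +{a}
  A via A→c: +{c}
  B via B→A B: +{a,c}
  B via B→b: +{b}
  C via C→a: +{a}
  S via S→a A: +{a}
  S via S→b: +{b}
  FIRST[S]={a,b}  FIRST[A]={a,c}  FIRST[B]={a,b,c}  FIRST[C]={a}
round 2: — fixpoint
  FIRST[S]={a,b}  FIRST[A]={a,c}  FIRST[B]={a,b,c}  FIRST[C]={a}

FIRST(B) = ["a", "b", "c"]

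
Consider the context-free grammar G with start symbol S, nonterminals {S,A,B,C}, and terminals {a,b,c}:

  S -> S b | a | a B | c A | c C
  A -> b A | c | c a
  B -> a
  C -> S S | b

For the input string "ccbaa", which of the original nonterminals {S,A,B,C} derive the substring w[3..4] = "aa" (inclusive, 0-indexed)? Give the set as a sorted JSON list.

CNF form of G:
  S -> S T0 | T1 A | T1 C | T2 B | a
  A -> T0 A | T1 T2 | c
  B -> a
  C -> S S | b
  T0 -> b
  T1 -> c
  T2 -> a

Fill CYK table bottom-up, restricted to cells inside w[3..4]:
  cell(3,3) a: {B,S,T2}  orig:{B,S}
  cell(4,4) a: {B,S,T2}  orig:{B,S}
  cell(3,4) aa: {C,S}

Original NTs in T[3,4] deriving "aa": ["C", "S"]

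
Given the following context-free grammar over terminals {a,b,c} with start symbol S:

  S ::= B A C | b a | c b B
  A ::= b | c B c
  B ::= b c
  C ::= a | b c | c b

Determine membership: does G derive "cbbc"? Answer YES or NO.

Convert to CNF:
  S -> B X4 | T0 X5 | T1 T2
  A -> T0 X3 | b
  B -> T1 T0
  C -> T0 T1 | T1 T0 | a
  T0 -> c
  T1 -> b
  T2 -> a
  X3 -> B T0
  X4 -> A C
  X5 -> T1 B

Fill CYK table bottom-up:
  [0..0]={T0}  "c"  orig:{}
  [1..1]={A,T1}  "b"  orig:{A}
  [2..2]={A,T1}  "b"  orig:{A}
  [3..3]={T0}  "c"  orig:{}
  [0..1]={C}  "cb"
  [1..2]=∅  "bb"
  [2..3]={B,C}  "bc"
  [0..2]=∅  "cbb"
  [1..3]={X4,X5}  "bbc"  orig:{}
  [0..3]={S}  "cbbc"

S ∈ T[0,3] ⇒ YES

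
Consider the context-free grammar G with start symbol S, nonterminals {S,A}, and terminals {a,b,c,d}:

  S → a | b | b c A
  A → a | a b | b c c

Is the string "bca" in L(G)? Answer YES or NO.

CNF form of G:
  S -> T1 X4 | a | b
  A -> T0 T1 | T1 X3 | a
  T0 -> a
  T1 -> b
  T2 -> c
  X3 -> T2 T2
  X4 -> T2 A

CYK fill:
  [0..0]={S,T1}  "b"  orig:{S}
  [1..1]={T2}  "c"  orig:{}
  [2..2]={A,S,T0}  "a"  orig:{A,S}
  [0..1]=∅  "bc"
  [1..2]={X4}  "ca"  orig:{}
  [0..2]={S}  "bca"

S ∈ T[0,2] ⇒ YES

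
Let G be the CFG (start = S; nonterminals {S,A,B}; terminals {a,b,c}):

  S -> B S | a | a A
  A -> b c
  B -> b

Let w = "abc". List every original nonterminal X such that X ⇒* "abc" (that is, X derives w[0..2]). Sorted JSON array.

Convert to CNF:
  S -> B S | T2 A | a
  A -> T0 T1
  B -> b
  T0 -> b
  T1 -> c
  T2 -> a

Fill CYK table bottom-up — only the sub-triangle for w[0..2]:
  T[0,0] 'a' = {S,T2}  orig:{S}
  T[1,1] 'b' = {B,T0}  orig:{B}
  T[2,2] 'c' = {T1}  orig:{}
  T[0,1] 'ab' = ∅
  T[1,2] 'bc' = {A}
  T[0,2] 'abc' = {S}

Original NTs in T[0,2] deriving "abc": ["S"]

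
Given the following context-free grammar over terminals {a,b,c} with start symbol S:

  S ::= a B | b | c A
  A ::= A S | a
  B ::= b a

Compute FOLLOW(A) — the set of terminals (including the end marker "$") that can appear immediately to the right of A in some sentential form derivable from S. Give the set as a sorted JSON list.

Compute FIRST by fixpoint:
round 1:
  A via A→a: +{a}
  B via B→b a: +{b}
  S via S→a B: +{a}
  S via S→b: +{b}
  S via S→c A: +{c}
  S: {a,b,c}  A: {a}  B: {b}
round 2: — fixpoint
  S: {a,b,c}  A: {a}  B: {b}

FOLLOW iteration:
seed FOLLOW(S) with $
round 1:
  A→A S: FOLLOW(A) ⊇ FIRST(S) = {a,b,c}; new: +{a,b,c}
  A→A S: FOLLOW(S) ⊇ FOLLOW(A) ⊇ {a,b,c}; new: +{a,b,c}
  S→a B: FOLLOW(B) ⊇ FOLLOW(S) ⊇ {$,a,b,c}; new: +{$,a,b,c}
  S→c A: FOLLOW(A) ⊇ FOLLOW(S) ⊇ {$,a,b,c}; new: +{$}
  FOLLOW(S)={$,a,b,c}  FOLLOW(A)={$,a,b,c}  FOLLOW(B)={$,a,b,c}
round 2: (stable)
  FOLLOW(S)={$,a,b,c}  FOLLOW(A)={$,a,b,c}  FOLLOW(B)={$,a,b,c}

FOLLOW(A) = ["$", "a", "b", "c"]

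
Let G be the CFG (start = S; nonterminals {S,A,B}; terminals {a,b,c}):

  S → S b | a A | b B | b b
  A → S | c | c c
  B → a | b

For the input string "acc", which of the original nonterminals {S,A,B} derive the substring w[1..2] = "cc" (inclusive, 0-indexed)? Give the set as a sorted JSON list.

Convert to CNF:
  S -> S T0 | T0 B | T0 T0 | T1 A
  A -> S T0 | T0 B | T0 T0 | T1 A | T2 T2 | c
  B -> a | b
  T0 -> b
  T1 -> a
  T2 -> c

CYK fill (cells [i..j] with 1 ≤ i ≤ j ≤ 2 only):
  T[1,1] 'c' = {A,T2}  orig:{A}
  T[2,2] 'c' = {A,T2}  orig:{A}
  T[1,2] 'cc' = {A}

Original NTs in T[1,2] deriving "cc": ["A"]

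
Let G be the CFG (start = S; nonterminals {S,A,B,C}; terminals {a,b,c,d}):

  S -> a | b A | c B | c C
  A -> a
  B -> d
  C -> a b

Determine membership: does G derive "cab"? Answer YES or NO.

Convert to CNF:
  S -> T1 A | T2 B | T2 C | a
  A -> a
  B -> d
  C -> T0 T1
  T0 -> a
  T1 -> b
  T2 -> c

CYK table (by increasing span):
  T[0,0] 'c' = {T2}  orig:{}
  T[1,1] 'a' = {A,S,T0}  orig:{A,S}
  T[2,2] 'b' = {T1}  orig:{}
  T[0,1] 'ca' = ∅
  T[1,2] 'ab' = {C}
  T[0,2] 'cab' = {S}

S ∈ T[0,2] ⇒ YES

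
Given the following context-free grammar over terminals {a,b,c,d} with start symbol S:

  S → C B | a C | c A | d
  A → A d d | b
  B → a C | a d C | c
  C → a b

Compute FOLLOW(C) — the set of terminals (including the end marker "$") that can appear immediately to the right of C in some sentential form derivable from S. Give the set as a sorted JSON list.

Compute FIRST by fixpoint:
pass 1:
  A via A→b: +{b}
  B via B→a C: +{a}
  B via B→c: +{c}
  C via C→a b: +{a}
  S via S→C B: +{a}
  S via S→c A: +{c}
  S via S→d: +{d}
  S: {a,c,d}  A: {b}  B: {a,c}  C: {a}
pass 2: — fixpoint
  S: {a,c,d}  A: {b}  B: {a,c}  C: {a}

FOLLOW iteration:
FOLLOW(S) := {$}
[1]
  A→A d d: FOLLOW(A) ⊇ FIRST(d) = {d}; new: +{d}
  S→C B: FOLLOW(C) ⊇ FIRST(B) = {a,c}; new: +{a,c}
  S→C B: FOLLOW(B) ⊇ FOLLOW(S) ⊇ {$}; new: +{$}
  S→a C: FOLLOW(C) ⊇ FOLLOW(S) ⊇ {$}; new: +{$}
  S→c A: FOLLOW(A) ⊇ FOLLOW(S) ⊇ {$}; new: +{$}
  FOLLOW[S]={$}  FOLLOW[A]={$,d}  FOLLOW[B]={$}  FOLLOW[C]={$,a,c}
[2] (stable)
  FOLLOW[S]={$}  FOLLOW[A]={$,d}  FOLLOW[B]={$}  FOLLOW[C]={$,a,c}

FOLLOW(C) = ["$", "a", "c"]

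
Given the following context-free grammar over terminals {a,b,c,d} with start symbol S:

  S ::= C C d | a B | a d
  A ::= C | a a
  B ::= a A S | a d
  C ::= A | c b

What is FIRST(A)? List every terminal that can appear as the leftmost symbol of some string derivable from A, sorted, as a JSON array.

FIRST iteration:
round 1:
  A via A→a a: +{a}
  B via B→a A S: +{a}
  C via C→A: +{a}
  C via C→c b: +{c}
  S via S→C C d: +{a,c}
  FIRST[S]={a,c}  FIRST[A]={a}  FIRST[B]={a}  FIRST[C]={a,c}
round 2:
  A via A→C: +{c}
  FIRST[S]={a,c}  FIRST[A]={a,c}  FIRST[B]={a}  FIRST[C]={a,c}
round 3: (no change)
  FIRST[S]={a,c}  FIRST[A]={a,c}  FIRST[B]={a}  FIRST[C]={a,c}

FIRST(A) = ["a", "c"]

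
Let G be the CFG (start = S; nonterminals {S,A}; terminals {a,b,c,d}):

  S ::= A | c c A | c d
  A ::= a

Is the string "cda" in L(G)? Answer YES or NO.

Convert to CNF:
  S -> T0 T1 | T0 X2 | a
  A -> a
  T0 -> c
  T1 -> d
  X2 -> T0 A

CYK table (by increasing span):
  T[0,0] 'c' = {T0}  orig:{}
  T[1,1] 'd' = {T1}  orig:{}
  T[2,2] 'a' = {A,S}
  T[0,1] 'cd' = {S}
  T[1,2] 'da' = ∅
  T[0,2] 'cda' = ∅

S ∉ T[0,2] ⇒ NO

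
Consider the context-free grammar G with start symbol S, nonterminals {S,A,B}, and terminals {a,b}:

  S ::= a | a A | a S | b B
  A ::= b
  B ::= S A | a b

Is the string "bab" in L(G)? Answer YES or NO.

Convert to CNF:
  S -> T0 A | T0 S | T1 B | a
  A -> b
  B -> S A | T0 T1
  T0 -> a
  T1 -> b

Fill CYK table bottom-up:
  [0..0]={A,T1}  "b"  orig:{A}
  [1..1]={S,T0}  "a"  orig:{S}
  [2..2]={A,T1}  "b"  orig:{A}
  [0..1]=∅  "ba"
  [1..2]={B,S}  "ab"
  [0..2]={S}  "bab"

S ∈ T[0,2] ⇒ YES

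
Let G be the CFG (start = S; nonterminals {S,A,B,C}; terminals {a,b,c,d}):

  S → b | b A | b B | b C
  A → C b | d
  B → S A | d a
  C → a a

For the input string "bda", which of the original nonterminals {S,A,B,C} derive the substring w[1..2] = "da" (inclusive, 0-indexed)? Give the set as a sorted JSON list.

Convert to CNF:
  S -> T0 A | T0 B | T0 C | b
  A -> C T0 | d
  B -> S A | T1 T2
  C -> T2 T2
  T0 -> b
  T1 -> d
  T2 -> a

CYK table (by increasing span), restricted to cells inside w[1..2]:
  T[1,1] 'd' = {A,T1}  orig:{A}
  T[2,2] 'a' = {T2}  orig:{}
  T[1,2] 'da' = {B}

Original NTs in T[1,2] deriving "da": ["B"]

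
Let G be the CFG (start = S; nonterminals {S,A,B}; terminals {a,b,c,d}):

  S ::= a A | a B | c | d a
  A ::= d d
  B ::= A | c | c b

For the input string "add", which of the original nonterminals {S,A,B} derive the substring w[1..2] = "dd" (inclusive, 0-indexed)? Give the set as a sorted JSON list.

CNF form of G:
  S -> T0 T3 | T3 A | T3 B | c
  A -> T0 T0
  B -> T0 T0 | T1 T2 | c
  T0 -> d
  T1 -> c
  T2 -> b
  T3 -> a

CYK table (by increasing span) — only the sub-triangle for w[1..2]:
  [1..1]={T0}  "d"  orig:{}
  [2..2]={T0}  "d"  orig:{}
  [1..2]={A,B}  "dd"

Original NTs in T[1,2] deriving "dd": ["A", "B"]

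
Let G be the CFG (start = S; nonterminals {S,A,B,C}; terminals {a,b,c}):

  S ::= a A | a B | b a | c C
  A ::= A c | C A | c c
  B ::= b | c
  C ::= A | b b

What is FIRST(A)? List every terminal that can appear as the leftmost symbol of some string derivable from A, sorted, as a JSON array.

Compute FIRST by fixpoint:
pass 1:
  A via A→c c: +{c}
  B via B→b: +{b}
  B via B→c: +{c}
  C via C→A: +{c}
  C via C→b b: +{b}
  S via S→a A: +{a}
  S via S→b a: +{b}
  S via S→c C: +{c}
  FIRST[S]={a,b,c}  FIRST[A]={c}  FIRST[B]={b,c}  FIRST[C]={b,c}
pass 2:
  A via A→C A: +{b}
  FIRST[S]={a,b,c}  FIRST[A]={b,c}  FIRST[B]={b,c}  FIRST[C]={b,c}
pass 3: done
  FIRST[S]={a,b,c}  FIRST[A]={b,c}  FIRST[B]={b,c}  FIRST[C]={b,c}

FIRST(A) = ["b", "c"]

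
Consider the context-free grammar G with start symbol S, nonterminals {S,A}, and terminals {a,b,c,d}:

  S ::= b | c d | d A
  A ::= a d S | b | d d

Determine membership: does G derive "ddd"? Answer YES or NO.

Convert to CNF:
  S -> T1 A | T2 T1 | b
  A -> T0 X3 | T1 T1 | b
  T0 -> a
  T1 -> d
  T2 -> c
  X3 -> T1 S

CYK table (by increasing span):
  [0..0]={T1}  "d"  orig:{}
  [1..1]={T1}  "d"  orig:{}
  [2..2]={T1}  "d"  orig:{}
  [0..1]={A}  "dd"
  [1..2]={A}  "dd"
  [0..2]={S}  "ddd"

S ∈ T[0,2] ⇒ YES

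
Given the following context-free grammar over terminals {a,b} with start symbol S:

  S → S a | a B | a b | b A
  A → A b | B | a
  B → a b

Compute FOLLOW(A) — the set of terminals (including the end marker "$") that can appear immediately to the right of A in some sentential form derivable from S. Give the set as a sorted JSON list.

Compute FIRST by fixpoint:
round 1:
  A via A→a: +{a}
  B via B→a b: +{a}
  S via S→a B: +{a}
  S via S→b A: +{b}
  FIRST(S)={a,b}  FIRST(A)={a}  FIRST(B)={a}
round 2: (stable)
  FIRST(S)={a,b}  FIRST(A)={a}  FIRST(B)={a}

Compute FOLLOW by fixpoint:
seed FOLLOW(S) with $
[1]
  A→A b: FOLLOW(A) ⊇ FIRST(b) = {b}; new: +{b}
  A→B: FOLLOW(B) ⊇ FOLLOW(A) ⊇ {b}; new: +{b}
  S→S a: FOLLOW(S) ⊇ FIRST(a) = {a}; new: +{a}
  S→a B: FOLLOW(B) ⊇ FOLLOW(S) ⊇ {$,a}; new: +{$,a}
  S→b A: FOLLOW(A) ⊇ FOLLOW(S) ⊇ {$,a}; new: +{$,a}
  FOLLOW(S)={$,a}  FOLLOW(A)={$,a,b}  FOLLOW(B)={$,a,b}
[2] (no change)
  FOLLOW(S)={$,a}  FOLLOW(A)={$,a,b}  FOLLOW(B)={$,a,b}

FOLLOW(A) = ["$", "a", "b"]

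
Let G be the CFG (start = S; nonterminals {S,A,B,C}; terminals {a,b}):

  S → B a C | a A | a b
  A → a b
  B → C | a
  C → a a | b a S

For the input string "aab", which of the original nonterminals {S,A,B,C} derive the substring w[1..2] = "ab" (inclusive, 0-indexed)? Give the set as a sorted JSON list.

CNF form of G:
  S -> B X4 | T0 A | T0 T1
  A -> T0 T1
  B -> T0 T0 | T1 X2 | a
  C -> T0 T0 | T1 X3
  T0 -> a
  T1 -> b
  X2 -> T0 S
  X3 -> T0 S
  X4 -> T0 C

CYK table (by increasing span) — only the sub-triangle for w[1..2]:
  [1..1]={B,T0}  "a"  orig:{B}
  [2..2]={T1}  "b"  orig:{}
  [1..2]={A,S}  "ab"

Original NTs in T[1,2] deriving "ab": ["A", "S"]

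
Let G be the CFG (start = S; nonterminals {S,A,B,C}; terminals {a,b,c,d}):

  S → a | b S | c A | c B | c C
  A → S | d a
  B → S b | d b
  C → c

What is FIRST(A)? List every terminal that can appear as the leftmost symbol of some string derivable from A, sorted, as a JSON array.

FIRST iteration:
iter 1:
  A via A→d a: +{d}
  B via B→d b: +{d}
  C via C→c: +{c}
  S via S→a: +{a}
  S via S→b S: +{b}
  S via S→c A: +{c}
  FIRST(S)={a,b,c}  FIRST(A)={d}  FIRST(B)={d}  FIRST(C)={c}
iter 2:
  A via A→S: +{a,b,c}
  B via B→S b: +{a,b,c}
  FIRST(S)={a,b,c}  FIRST(A)={a,b,c,d}  FIRST(B)={a,b,c,d}  FIRST(C)={c}
iter 3: (stable)
  FIRST(S)={a,b,c}  FIRST(A)={a,b,c,d}  FIRST(B)={a,b,c,d}  FIRST(C)={c}

FIRST(A) = ["a", "b", "c", "d"]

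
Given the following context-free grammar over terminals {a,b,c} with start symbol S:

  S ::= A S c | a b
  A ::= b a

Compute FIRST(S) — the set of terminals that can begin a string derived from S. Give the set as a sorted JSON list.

FIRST iteration:
iter 1:
  A via A→b a: +{b}
  S via S→A S c: +{b}
  S via S→a b: +{a}
  FIRST[S]={a,b}  FIRST[A]={b}
iter 2: (no change)
  FIRST[S]={a,b}  FIRST[A]={b}

FIRST(S) = ["a", "b"]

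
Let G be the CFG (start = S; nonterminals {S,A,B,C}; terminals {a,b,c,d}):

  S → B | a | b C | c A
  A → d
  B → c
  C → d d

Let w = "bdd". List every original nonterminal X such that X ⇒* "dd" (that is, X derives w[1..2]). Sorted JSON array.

Convert to CNF:
  S -> T1 C | T2 A | a | c
  A -> d
  B -> c
  C -> T0 T0
  T0 -> d
  T1 -> b
  T2 -> c

CYK fill (cells [i..j] with 1 ≤ i ≤ j ≤ 2 only):
  [1..1]={A,T0}  "d"  orig:{A}
  [2..2]={A,T0}  "d"  orig:{A}
  [1..2]={C}  "dd"

Original NTs in T[1,2] deriving "dd": ["C"]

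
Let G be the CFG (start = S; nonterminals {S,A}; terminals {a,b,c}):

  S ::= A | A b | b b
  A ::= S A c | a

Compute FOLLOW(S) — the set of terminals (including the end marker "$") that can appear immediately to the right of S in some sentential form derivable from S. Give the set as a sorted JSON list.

FIRST sets, iterate to fixpoint:
iter 1:
  A via A→a: +{a}
  S via S→A: +{a}
  S via S→b b: +{b}
  FIRST(S)={a,b}  FIRST(A)={a}
iter 2:
  A via A→S A c: +{b}
  FIRST(S)={a,b}  FIRST(A)={a,b}
iter 3: — fixpoint
  FIRST(S)={a,b}  FIRST(A)={a,b}

FOLLOW iteration:
FOLLOW(S) := {$}
round 1:
  A→S A c: FOLLOW(S) ⊇ FIRST(A) = {a,b}; new: +{a,b}
  A→S A c: FOLLOW(A) ⊇ FIRST(c) = {c}; new: +{c}
  S→A: FOLLOW(A) ⊇ FOLLOW(S) ⊇ {$,a,b}; new: +{$,a,b}
  S: {$,a,b}  A: {$,a,b,c}
round 2: (no change)
  S: {$,a,b}  A: {$,a,b,c}

FOLLOW(S) = ["$", "a", "b"]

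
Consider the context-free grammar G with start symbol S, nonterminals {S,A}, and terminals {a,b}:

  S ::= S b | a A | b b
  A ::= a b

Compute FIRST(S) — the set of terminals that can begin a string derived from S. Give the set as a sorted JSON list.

FIRST iteration:
round 1:
  A via A→a b: +{a}
  S via S→a A: +{a}
  S via S→b b: +{b}
  FIRST[S]={a,b}  FIRST[A]={a}
round 2: (stable)
  FIRST[S]={a,b}  FIRST[A]={a}

FIRST(S) = ["a", "b"]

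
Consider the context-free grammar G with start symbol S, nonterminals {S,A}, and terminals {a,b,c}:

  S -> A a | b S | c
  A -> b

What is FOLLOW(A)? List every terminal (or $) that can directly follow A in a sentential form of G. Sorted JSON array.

FIRST sets, iterate to fixpoint:
iter 1:
  A via A→b: +{b}
  S via S→A a: +{b}
  S via S→c: +{c}
  FIRST[S]={b,c}  FIRST[A]={b}
iter 2: (stable)
  FIRST[S]={b,c}  FIRST[A]={b}

FOLLOW sets:
initialize: $ ∈ FOLLOW(S)
[1]
  S→A a: FOLLOW(A) ⊇ FIRST(a) = {a}; new: +{a}
  FOLLOW(S)={$}  FOLLOW(A)={a}
[2] — fixpoint
  FOLLOW(S)={$}  FOLLOW(A)={a}

FOLLOW(A) = ["a"]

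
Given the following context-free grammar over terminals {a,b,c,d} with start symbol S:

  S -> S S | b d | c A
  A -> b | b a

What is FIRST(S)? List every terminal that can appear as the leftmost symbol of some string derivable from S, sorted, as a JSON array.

Compute FIRST by fixpoint:
iter 1:
  A via A→b: +{b}
  S via S→b d: +{b}
  S via S→c A: +{c}
  FIRST(S)={b,c}  FIRST(A)={b}
iter 2: (no change)
  FIRST(S)={b,c}  FIRST(A)={b}

FIRST(S) = ["b", "c"]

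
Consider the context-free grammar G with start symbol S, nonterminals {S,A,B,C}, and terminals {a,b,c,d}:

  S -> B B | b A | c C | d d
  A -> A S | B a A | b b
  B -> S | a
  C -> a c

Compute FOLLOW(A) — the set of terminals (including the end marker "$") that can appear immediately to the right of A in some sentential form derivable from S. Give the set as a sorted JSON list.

FIRST sets, iterate to fixpoint:
pass 1:
  A via A→b b: +{b}
  B via B→a: +{a}
  C via C→a c: +{a}
  S via S→B B: +{a}
  S via S→b A: +{b}
  S via S→c C: +{c}
  S via S→d d: +{d}
  FIRST[S]={a,b,c,d}  FIRST[A]={b}  FIRST[B]={a}  FIRST[C]={a}
pass 2:
  A via A→B a A: +{a}
  B via B→S: +{b,c,d}
  FIRST[S]={a,b,c,d}  FIRST[A]={a,b}  FIRST[B]={a,b,c,d}  FIRST[C]={a}
pass 3:
  A via A→B a A: +{c,d}
  FIRST[S]={a,b,c,d}  FIRST[A]={a,b,c,d}  FIRST[B]={a,b,c,d}  FIRST[C]={a}
pass 4: (no change)
  FIRST[S]={a,b,c,d}  FIRST[A]={a,b,c,d}  FIRST[B]={a,b,c,d}  FIRST[C]={a}

FOLLOW iteration:
seed FOLLOW(S) with $
iter 1:
  A→A S: FOLLOW(A) ⊇ FIRST(S) = {a,b,c,d}; new: +{a,b,c,d}
  A→A S: FOLLOW(S) ⊇ FOLLOW(A) ⊇ {a,b,c,d}; new: +{a,b,c,d}
  A→B a A: FOLLOW(B) ⊇ FIRST(a) = {a}; new: +{a}
  S→B B: FOLLOW(B) ⊇ FIRST(B) = {a,b,c,d}; new: +{b,c,d}
  S→B B: FOLLOW(B) ⊇ FOLLOW(S) ⊇ {$,a,b,c,d}; new: +{$}
  S→b A: FOLLOW(A) ⊇ FOLLOW(S) ⊇ {$,a,b,c,d}; new: +{$}
  S→c C: FOLLOW(C) ⊇ FOLLOW(S) ⊇ {$,a,b,c,d}; new: +{$,a,b,c,d}
  FOLLOW[S]={$,a,b,c,d}  FOLLOW[A]={$,a,b,c,d}  FOLLOW[B]={$,a,b,c,d}  FOLLOW[C]={$,a,b,c,d}
iter 2: (no change)
  FOLLOW[S]={$,a,b,c,d}  FOLLOW[A]={$,a,b,c,d}  FOLLOW[B]={$,a,b,c,d}  FOLLOW[C]={$,a,b,c,d}

FOLLOW(A) = ["$", "a", "b", "c", "d"]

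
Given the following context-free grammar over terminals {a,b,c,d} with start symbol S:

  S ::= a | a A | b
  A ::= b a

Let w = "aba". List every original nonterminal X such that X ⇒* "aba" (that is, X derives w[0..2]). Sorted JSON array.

CNF form of G:
  S -> T1 A | a | b
  A -> T0 T1
  T0 -> b
  T1 -> a

CYK table (by increasing span) (cells [i..j] with 0 ≤ i ≤ j ≤ 2 only):
  cell(0,0) a: {S,T1}  orig:{S}
  cell(1,1) b: {S,T0}  orig:{S}
  cell(2,2) a: {S,T1}  orig:{S}
  cell(0,1) ab: ∅
  cell(1,2) ba: {A}
  cell(0,2) aba: {S}

Original NTs in T[0,2] deriving "aba": ["S"]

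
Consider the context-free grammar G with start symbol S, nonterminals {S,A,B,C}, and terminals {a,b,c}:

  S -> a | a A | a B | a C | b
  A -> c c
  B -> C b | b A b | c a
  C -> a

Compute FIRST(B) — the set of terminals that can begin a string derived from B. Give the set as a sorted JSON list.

FIRST iteration:
pass 1:
  A via A→c c: +{c}
  B via B→b A b: +{b}
  B via B→c a: +{c}
  C via C→a: +{a}
  S via S→a: +{a}
  S via S→b: +{b}
  FIRST[S]={a,b}  FIRST[A]={c}  FIRST[B]={b,c}  FIRST[C]={a}
pass 2:
  B via B→C b: +{a}
  FIRST[S]={a,b}  FIRST[A]={c}  FIRST[B]={a,b,c}  FIRST[C]={a}
pass 3: done
  FIRST[S]={a,b}  FIRST[A]={c}  FIRST[B]={a,b,c}  FIRST[C]={a}

FIRST(B) = ["a", "b", "c"]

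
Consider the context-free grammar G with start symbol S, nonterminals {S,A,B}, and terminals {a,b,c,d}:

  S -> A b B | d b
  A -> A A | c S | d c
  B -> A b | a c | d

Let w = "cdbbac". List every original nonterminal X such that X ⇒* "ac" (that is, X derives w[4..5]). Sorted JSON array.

CNF form of G:
  S -> A X4 | T1 T2
  A -> A A | T0 S | T1 T0
  B -> A T2 | T3 T0 | d
  T0 -> c
  T1 -> d
  T2 -> b
  T3 -> a
  X4 -> T2 B

CYK table (by increasing span) (cells [i..j] with 4 ≤ i ≤ j ≤ 5 only):
  [4..4]={T3}  "a"  orig:{}
  [5..5]={T0}  "c"  orig:{}
  [4..5]={B}  "ac"

Original NTs in T[4,5] deriving "ac": ["B"]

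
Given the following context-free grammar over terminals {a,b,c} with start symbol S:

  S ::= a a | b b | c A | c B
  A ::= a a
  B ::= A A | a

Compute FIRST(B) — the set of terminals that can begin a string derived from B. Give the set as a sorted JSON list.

FIRST iteration:
round 1:
  A via A→a a: +{a}
  B via B→A A: +{a}
  S via S→a a: +{a}
  S via S→b b: +{b}
  S via S→c A: +{c}
  FIRST[S]={a,b,c}  FIRST[A]={a}  FIRST[B]={a}
round 2: done
  FIRST[S]={a,b,c}  FIRST[A]={a}  FIRST[B]={a}

FIRST(B) = ["a"]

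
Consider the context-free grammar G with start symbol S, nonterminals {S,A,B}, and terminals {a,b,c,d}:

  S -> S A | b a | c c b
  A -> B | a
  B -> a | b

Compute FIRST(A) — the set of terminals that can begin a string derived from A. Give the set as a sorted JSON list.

FIRST iteration:
iter 1:
  A via A→a: +{a}
  B via B→a: +{a}
  B via B→b: +{b}
  S via S→b a: +{b}
  S via S→c c b: +{c}
  S: {b,c}  A: {a}  B: {a,b}
iter 2:
  A via A→B: +{b}
  S: {b,c}  A: {a,b}  B: {a,b}
iter 3: (no change)
  S: {b,c}  A: {a,b}  B: {a,b}

FIRST(A) = ["a", "b"]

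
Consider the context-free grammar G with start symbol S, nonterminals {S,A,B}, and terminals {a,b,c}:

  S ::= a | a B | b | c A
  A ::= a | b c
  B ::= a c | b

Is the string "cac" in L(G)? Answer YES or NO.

CNF form of G:
  S -> T1 A | T2 B | a | b
  A -> T0 T1 | a
  B -> T2 T1 | b
  T0 -> b
  T1 -> c
  T2 -> a

CYK fill:
  cell(0,0) c: {T1}  orig:{}
  cell(1,1) a: {A,S,T2}  orig:{A,S}
  cell(2,2) c: {T1}  orig:{}
  cell(0,1) ca: {S}
  cell(1,2) ac: {B}
  cell(0,2) cac: ∅

S ∉ T[0,2] ⇒ NO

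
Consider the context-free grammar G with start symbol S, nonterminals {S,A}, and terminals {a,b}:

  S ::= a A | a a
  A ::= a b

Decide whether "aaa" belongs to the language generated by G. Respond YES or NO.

CNF form of G:
  S -> T0 A | T0 T0
  A -> T0 T1
  T0 -> a
  T1 -> b

CYK table (by increasing span):
  cell(0,0) a: {T0}  orig:{}
  cell(1,1) a: {T0}  orig:{}
  cell(2,2) a: {T0}  orig:{}
  cell(0,1) aa: {S}
  cell(1,2) aa: {S}
  cell(0,2) aaa: ∅

S ∉ T[0,2] ⇒ NO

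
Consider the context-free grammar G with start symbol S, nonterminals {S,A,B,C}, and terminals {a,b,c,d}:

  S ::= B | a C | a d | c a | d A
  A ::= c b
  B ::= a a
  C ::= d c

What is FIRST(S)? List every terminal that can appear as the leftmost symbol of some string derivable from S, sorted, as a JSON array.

Compute FIRST by fixpoint:
[1]
  A via A→c b: +{c}
  B via B→a a: +{a}
  C via C→d c: +{d}
  S via S→B: +{a}
  S via S→c a: +{c}
  S via S→d A: +{d}
  FIRST[S]={a,c,d}  FIRST[A]={c}  FIRST[B]={a}  FIRST[C]={d}
[2] done
  FIRST[S]={a,c,d}  FIRST[A]={c}  FIRST[B]={a}  FIRST[C]={d}

FIRST(S) = ["a", "c", "d"]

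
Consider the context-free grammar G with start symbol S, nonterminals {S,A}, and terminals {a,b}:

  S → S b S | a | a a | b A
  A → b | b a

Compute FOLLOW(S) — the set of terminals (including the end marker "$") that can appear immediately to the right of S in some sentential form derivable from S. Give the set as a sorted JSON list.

FIRST iteration:
round 1:
  A via A→b: +{b}
  S via S→a: +{a}
  S via S→b A: +{b}
  S: {a,b}  A: {b}
round 2: (stable)
  S: {a,b}  A: {b}

FOLLOW iteration:
FOLLOW(S) := {$}
iter 1:
  S→S b S: FOLLOW(S) ⊇ FIRST(b) = {b}; new: +{b}
  S→b A: FOLLOW(A) ⊇ FOLLOW(S) ⊇ {$,b}; new: +{$,b}
  FOLLOW[S]={$,b}  FOLLOW[A]={$,b}
iter 2: (no change)
  FOLLOW[S]={$,b}  FOLLOW[A]={$,b}

FOLLOW(S) = ["$", "b"]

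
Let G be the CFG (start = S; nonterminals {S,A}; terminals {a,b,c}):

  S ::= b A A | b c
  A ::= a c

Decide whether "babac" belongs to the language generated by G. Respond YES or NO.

Convert to CNF:
  S -> T2 T1 | T2 X3
  A -> T0 T1
  T0 -> a
  T1 -> c
  T2 -> b
  X3 -> A A

CYK fill:
  T[0,0] 'b' = {T2}  orig:{}
  T[1,1] 'a' = {T0}  orig:{}
  T[2,2] 'b' = {T2}  orig:{}
  T[3,3] 'a' = {T0}  orig:{}
  T[4,4] 'c' = {T1}  orig:{}
  T[0,1] 'ba' = ∅
  T[1,2] 'ab' = ∅
  T[2,3] 'ba' = ∅
  T[3,4] 'ac' = {A}
  T[0,2] 'bab' = ∅
  T[1,3] 'aba' = ∅
  T[2,4] 'bac' = ∅
  T[0,3] 'baba' = ∅
  T[1,4] 'abac' = ∅
  T[0,4] 'babac' = ∅

S ∉ T[0,4] ⇒ NO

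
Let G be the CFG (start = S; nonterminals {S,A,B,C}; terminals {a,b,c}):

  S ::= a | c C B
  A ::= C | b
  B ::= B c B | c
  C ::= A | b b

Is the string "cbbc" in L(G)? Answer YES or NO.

Convert to CNF:
  S -> T1 X3 | a
  A -> T0 T0 | b
  B -> B X2 | c
  C -> T0 T0 | b
  T0 -> b
  T1 -> c
  X2 -> T1 B
  X3 -> C B

CYK table (by increasing span):
  [0..0]={B,T1}  "c"  orig:{B}
  [1..1]={A,C,T0}  "b"  orig:{A,C}
  [2..2]={A,C,T0}  "b"  orig:{A,C}
  [3..3]={B,T1}  "c"  orig:{B}
  [0..1]=∅  "cb"
  [1..2]={A,C}  "bb"
  [2..3]={X3}  "bc"  orig:{}
  [0..2]=∅  "cbb"
  [1..3]={X3}  "bbc"  orig:{}
  [0..3]={S}  "cbbc"

S ∈ T[0,3] ⇒ YES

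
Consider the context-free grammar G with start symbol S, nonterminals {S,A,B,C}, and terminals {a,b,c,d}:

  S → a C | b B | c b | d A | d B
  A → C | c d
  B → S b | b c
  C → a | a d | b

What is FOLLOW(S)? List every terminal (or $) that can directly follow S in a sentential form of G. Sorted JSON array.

FIRST iteration:
pass 1:
  A via A→c d: +{c}
  B via B→b c: +{b}
  C via C→a: +{a}
  C via C→b: +{b}
  S via S→a C: +{a}
  S via S→b B: +{b}
  S via S→c b: +{c}
  S via S→d A: +{d}
  S: {a,b,c,d}  A: {c}  B: {b}  C: {a,b}
pass 2:
  A via A→C: +{a,b}
  B via B→S b: +{a,c,d}
  S: {a,b,c,d}  A: {a,b,c}  B: {a,b,c,d}  C: {a,b}
pass 3: done
  S: {a,b,c,d}  A: {a,b,c}  B: {a,b,c,d}  C: {a,b}

FOLLOW sets:
seed FOLLOW(S) with $
[1]
  B→S b: FOLLOW(S) ⊇ FIRST(b) = {b}; new: +{b}
  S→a C: FOLLOW(C) ⊇ FOLLOW(S) ⊇ {$,b}; new: +{$,b}
  S→b B: FOLLOW(B) ⊇ FOLLOW(S) ⊇ {$,b}; new: +{$,b}
  S→d A: FOLLOW(A) ⊇ FOLLOW(S) ⊇ {$,b}; new: +{$,b}
  FOLLOW(S)={$,b}  FOLLOW(A)={$,b}  FOLLOW(B)={$,b}  FOLLOW(C)={$,b}
[2] (no change)
  FOLLOW(S)={$,b}  FOLLOW(A)={$,b}  FOLLOW(B)={$,b}  FOLLOW(C)={$,b}

FOLLOW(S) = ["$", "b"]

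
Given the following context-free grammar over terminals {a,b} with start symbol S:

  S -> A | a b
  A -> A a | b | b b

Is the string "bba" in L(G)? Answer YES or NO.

CNF form of G:
  S -> A T0 | T0 T1 | T1 T1 | b
  A -> A T0 | T1 T1 | b
  T0 -> a
  T1 -> b

Fill CYK table bottom-up:
  T[0,0] 'b' = {A,S,T1}  orig:{A,S}
  T[1,1] 'b' = {A,S,T1}  orig:{A,S}
  T[2,2] 'a' = {T0}  orig:{}
  T[0,1] 'bb' = {A,S}
  T[1,2] 'ba' = {A,S}
  T[0,2] 'bba' = {A,S}

S ∈ T[0,2] ⇒ YES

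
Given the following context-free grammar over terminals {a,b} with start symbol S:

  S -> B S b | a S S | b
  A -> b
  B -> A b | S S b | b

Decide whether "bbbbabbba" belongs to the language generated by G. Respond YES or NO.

CNF form of G:
  S -> B X3 | T1 X4 | b
  A -> b
  B -> A T0 | S X2 | b
  T0 -> b
  T1 -> a
  X2 -> S T0
  X3 -> S T0
  X4 -> S S

CYK table (by increasing span):
  cell(0,0) b: {A,B,S,T0}  orig:{A,B,S}
  cell(1,1) b: {A,B,S,T0}  orig:{A,B,S}
  cell(2,2) b: {A,B,S,T0}  orig:{A,B,S}
  cell(3,3) b: {A,B,S,T0}  orig:{A,B,S}
  cell(4,4) a: {T1}  orig:{}
  cell(5,5) b: {A,B,S,T0}  orig:{A,B,S}
  cell(6,6) b: {A,B,S,T0}  orig:{A,B,S}
  cell(7,7) b: {A,B,S,T0}  orig:{A,B,S}
  cell(8,8) a: {T1}  orig:{}
  cell(0,1) bb: {B,X2,X3,X4}  orig:{B}
  cell(1,2) bb: {B,X2,X3,X4}  orig:{B}
  cell(2,3) bb: {B,X2,X3,X4}  orig:{B}
  cell(3,4) ba: ∅
  cell(4,5) ab: ∅
  cell(5,6) bb: {B,X2,X3,X4}  orig:{B}
  cell(6,7) bb: {B,X2,X3,X4}  orig:{B}
  cell(7,8) ba: ∅
  cell(0,2) bbb: {B,S}
  cell(1,3) bbb: {B,S}
  cell(2,4) bba: ∅
  cell(3,5) bab: ∅
  cell(4,6) abb: {S}
  cell(5,7) bbb: {B,S}
  cell(6,8) bba: ∅
  cell(0,3) bbbb: {S,X2,X3,X4}  orig:{S}
  cell(1,4) bbba: ∅
  cell(2,5) bbab: ∅
  cell(3,6) babb: {X4}  orig:{}
  cell(4,7) abbb: {X2,X3,X4}  orig:{}
  cell(5,8) bbba: ∅
  cell(0,4) bbbba: ∅
  cell(1,5) bbbab: ∅
  cell(2,6) bbabb: ∅
  cell(3,7) babbb: {B,S}
  cell(4,8) abbba: ∅
  cell(0,5) bbbbab: ∅
  cell(1,6) bbbabb: {X4}  orig:{}
  cell(2,7) bbabbb: {S,X4}  orig:{S}
  cell(3,8) babbba: ∅
  cell(0,6) bbbbabb: {X4}  orig:{}
  cell(1,7) bbbabbb: {B,S,X4}  orig:{B,S}
  cell(2,8) bbabbba: ∅
  cell(0,7) bbbbabbb: {B,X4}  orig:{B}
  cell(1,8) bbbabbba: ∅
  cell(0,8) bbbbabbba: ∅

S ∉ T[0,8] ⇒ NO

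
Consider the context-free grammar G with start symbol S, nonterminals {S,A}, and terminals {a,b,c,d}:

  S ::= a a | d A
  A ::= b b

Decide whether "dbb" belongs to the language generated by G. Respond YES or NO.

CNF form of G:
  S -> T1 T1 | T2 A
  A -> T0 T0
  T0 -> b
  T1 -> a
  T2 -> d

CYK fill:
  [0..0]={T2}  "d"  orig:{}
  [1..1]={T0}  "b"  orig:{}
  [2..2]={T0}  "b"  orig:{}
  [0..1]=∅  "db"
  [1..2]={A}  "bb"
  [0..2]={S}  "dbb"

S ∈ T[0,2] ⇒ YES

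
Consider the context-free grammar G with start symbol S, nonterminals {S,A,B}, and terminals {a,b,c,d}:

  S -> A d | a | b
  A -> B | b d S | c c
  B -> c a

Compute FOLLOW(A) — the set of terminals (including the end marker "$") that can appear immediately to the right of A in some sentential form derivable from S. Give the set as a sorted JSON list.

FIRST iteration:
iter 1:
  A via A→b d S: +{b}
  A via A→c c: +{c}
  B via B→c a: +{c}
  S via S→A d: +{b,c}
  S via S→a: +{a}
  S: {a,b,c}  A: {b,c}  B: {c}
iter 2: (stable)
  S: {a,b,c}  A: {b,c}  B: {c}

Compute FOLLOW by fixpoint:
seed FOLLOW(S) with $
[1]
  S→A d: FOLLOW(A) ⊇ FIRST(d) = {d}; new: +{d}
  FOLLOW[S]={$}  FOLLOW[A]={d}  FOLLOW[B]={}
[2]
  A→B: FOLLOW(B) ⊇ FOLLOW(A) ⊇ {d}; new: +{d}
  A→b d S: FOLLOW(S) ⊇ FOLLOW(A) ⊇ {d}; new: +{d}
  FOLLOW[S]={$,d}  FOLLOW[A]={d}  FOLLOW[B]={d}
[3] done
  FOLLOW[S]={$,d}  FOLLOW[A]={d}  FOLLOW[B]={d}

FOLLOW(A) = ["d"]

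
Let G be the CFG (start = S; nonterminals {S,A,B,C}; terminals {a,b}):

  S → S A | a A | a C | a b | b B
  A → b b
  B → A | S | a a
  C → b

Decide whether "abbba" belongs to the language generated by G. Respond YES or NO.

CNF form of G:
  S -> S A | T0 B | T1 A | T1 C | T1 T0
  A -> T0 T0
  B -> S A | T0 B | T0 T0 | T1 A | T1 C | T1 T0 | T1 T1
  C -> b
  T0 -> b
  T1 -> a

CYK fill:
  [0..0]={T1}  "a"  orig:{}
  [1..1]={C,T0}  "b"  orig:{C}
  [2..2]={C,T0}  "b"  orig:{C}
  [3..3]={C,T0}  "b"  orig:{C}
  [4..4]={T1}  "a"  orig:{}
  [0..1]={B,S}  "ab"
  [1..2]={A,B}  "bb"
  [2..3]={A,B}  "bb"
  [3..4]=∅  "ba"
  [0..2]={B,S}  "abb"
  [1..3]={B,S}  "bbb"
  [2..4]=∅  "bba"
  [0..3]={B,S}  "abbb"
  [1..4]=∅  "bbba"
  [0..4]=∅  "abbba"

S ∉ T[0,4] ⇒ NO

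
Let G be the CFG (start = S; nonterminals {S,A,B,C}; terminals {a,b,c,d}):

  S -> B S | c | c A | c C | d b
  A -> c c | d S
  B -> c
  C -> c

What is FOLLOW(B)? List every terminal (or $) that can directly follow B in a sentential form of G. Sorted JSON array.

FIRST iteration:
pass 1:
  A via A→c c: +{c}
  A via A→d S: +{d}
  B via B→c: +{c}
  C via C→c: +{c}
  S via S→B S: +{c}
  S via S→d b: +{d}
  FIRST[S]={c,d}  FIRST[A]={c,d}  FIRST[B]={c}  FIRST[C]={c}
pass 2: done
  FIRST[S]={c,d}  FIRST[A]={c,d}  FIRST[B]={c}  FIRST[C]={c}

FOLLOW sets:
initialize: $ ∈ FOLLOW(S)
round 1:
  S→B S: FOLLOW(B) ⊇ FIRST(S) = {c,d}; new: +{c,d}
  S→c A: FOLLOW(A) ⊇ FOLLOW(S) ⊇ {$}; new: +{$}
  S→c C: FOLLOW(C) ⊇ FOLLOW(S) ⊇ {$}; new: +{$}
  S: {$}  A: {$}  B: {c,d}  C: {$}
round 2: — fixpoint
  S: {$}  A: {$}  B: {c,d}  C: {$}

FOLLOW(B) = ["c", "d"]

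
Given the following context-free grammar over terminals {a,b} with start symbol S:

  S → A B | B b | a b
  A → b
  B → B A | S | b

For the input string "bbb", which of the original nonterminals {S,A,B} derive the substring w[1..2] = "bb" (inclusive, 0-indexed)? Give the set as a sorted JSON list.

CNF form of G:
  S -> A B | B T0 | T1 T0
  A -> b
  B -> A B | B A | B T0 | T1 T0 | b
  T0 -> b
  T1 -> a

CYK fill (cells [i..j] with 1 ≤ i ≤ j ≤ 2 only):
  cell(1,1) b: {A,B,T0}  orig:{A,B}
  cell(2,2) b: {A,B,T0}  orig:{A,B}
  cell(1,2) bb: {B,S}

Original NTs in T[1,2] deriving "bb": ["B", "S"]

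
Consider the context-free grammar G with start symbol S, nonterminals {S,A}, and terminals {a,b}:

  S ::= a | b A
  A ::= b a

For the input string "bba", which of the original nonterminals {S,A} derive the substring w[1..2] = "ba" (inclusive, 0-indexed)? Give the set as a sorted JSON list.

CNF form of G:
  S -> T0 A | a
  A -> T0 T1
  T0 -> b
  T1 -> a

Fill CYK table bottom-up (cells [i..j] with 1 ≤ i ≤ j ≤ 2 only):
  T[1,1] 'b' = {T0}  orig:{}
  T[2,2] 'a' = {S,T1}  orig:{S}
  T[1,2] 'ba' = {A}

Original NTs in T[1,2] deriving "ba": ["A"]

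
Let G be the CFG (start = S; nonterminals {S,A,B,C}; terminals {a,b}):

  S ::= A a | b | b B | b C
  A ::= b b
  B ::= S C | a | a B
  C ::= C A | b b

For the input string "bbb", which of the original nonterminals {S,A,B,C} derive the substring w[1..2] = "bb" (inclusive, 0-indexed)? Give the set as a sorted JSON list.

Convert to CNF:
  S -> A T1 | T0 B | T0 C | b
  A -> T0 T0
  B -> S C | T1 B | a
  C -> C A | T0 T0
  T0 -> b
  T1 -> a

CYK table (by increasing span) (cells [i..j] with 1 ≤ i ≤ j ≤ 2 only):
  T[1,1] 'b' = {S,T0}  orig:{S}
  T[2,2] 'b' = {S,T0}  orig:{S}
  T[1,2] 'bb' = {A,C}

Original NTs in T[1,2] deriving "bb": ["A", "C"]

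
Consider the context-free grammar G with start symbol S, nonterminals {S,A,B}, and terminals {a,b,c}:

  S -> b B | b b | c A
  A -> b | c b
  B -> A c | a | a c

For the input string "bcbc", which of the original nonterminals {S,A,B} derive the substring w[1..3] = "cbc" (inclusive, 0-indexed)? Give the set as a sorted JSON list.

CNF form of G:
  S -> T0 A | T1 B | T1 T1
  A -> T0 T1 | b
  B -> A T0 | T2 T0 | a
  T0 -> c
  T1 -> b
  T2 -> a

CYK fill — only the sub-triangle for w[1..3]:
  T[1,1] 'c' = {T0}  orig:{}
  T[2,2] 'b' = {A,T1}  orig:{A}
  T[3,3] 'c' = {T0}  orig:{}
  T[1,2] 'cb' = {A,S}
  T[2,3] 'bc' = {B}
  T[1,3] 'cbc' = {B}

Original NTs in T[1,3] deriving "cbc": ["B"]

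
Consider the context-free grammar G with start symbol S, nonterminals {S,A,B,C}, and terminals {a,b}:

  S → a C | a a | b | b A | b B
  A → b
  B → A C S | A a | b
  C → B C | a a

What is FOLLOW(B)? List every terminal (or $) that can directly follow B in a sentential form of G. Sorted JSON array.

Compute FIRST by fixpoint:
[1]
  A via A→b: +{b}
  B via B→A C S: +{b}
  C via C→B C: +{b}
  C via C→a a: +{a}
  S via S→a C: +{a}
  S via S→b: +{b}
  FIRST[S]={a,b}  FIRST[A]={b}  FIRST[B]={b}  FIRST[C]={a,b}
[2] done
  FIRST[S]={a,b}  FIRST[A]={b}  FIRST[B]={b}  FIRST[C]={a,b}

FOLLOW sets:
FOLLOW(S) := {$}
round 1:
  B→A C S: FOLLOW(A) ⊇ FIRST(C) = {a,b}; new: +{a,b}
  B→A C S: FOLLOW(C) ⊇ FIRST(S) = {a,b}; new: +{a,b}
  C→B C: FOLLOW(B) ⊇ FIRST(C) = {a,b}; new: +{a,b}
  S→a C: FOLLOW(C) ⊇ FOLLOW(S) ⊇ {$}; new: +{$}
  S→b A: FOLLOW(A) ⊇ FOLLOW(S) ⊇ {$}; new: +{$}
  S→b B: FOLLOW(B) ⊇ FOLLOW(S) ⊇ {$}; new: +{$}
  S: {$}  A: {$,a,b}  B: {$,a,b}  C: {$,a,b}
round 2:
  B→A C S: FOLLOW(S) ⊇ FOLLOW(B) ⊇ {$,a,b}; new: +{a,b}
  S: {$,a,b}  A: {$,a,b}  B: {$,a,b}  C: {$,a,b}
round 3: done
  S: {$,a,b}  A: {$,a,b}  B: {$,a,b}  C: {$,a,b}

FOLLOW(B) = ["$", "a", "b"]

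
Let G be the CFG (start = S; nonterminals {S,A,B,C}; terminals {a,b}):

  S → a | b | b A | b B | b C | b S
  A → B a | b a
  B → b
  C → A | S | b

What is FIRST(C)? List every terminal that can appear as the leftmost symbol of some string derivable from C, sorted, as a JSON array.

FIRST iteration:
round 1:
  A via A→b a: +{b}
  B via B→b: +{b}
  C via C→A: +{b}
  S via S→a: +{a}
  S via S→b: +{b}
  S: {a,b}  A: {b}  B: {b}  C: {b}
round 2:
  C via C→S: +{a}
  S: {a,b}  A: {b}  B: {b}  C: {a,b}
round 3: (no change)
  S: {a,b}  A: {b}  B: {b}  C: {a,b}

FIRST(C) = ["a", "b"]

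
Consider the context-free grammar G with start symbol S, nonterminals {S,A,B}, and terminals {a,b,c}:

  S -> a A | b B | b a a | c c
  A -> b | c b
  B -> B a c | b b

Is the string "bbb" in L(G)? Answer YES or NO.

Convert to CNF:
  S -> T0 T0 | T1 B | T1 X4 | T2 A
  A -> T0 T1 | b
  B -> B X3 | T1 T1
  T0 -> c
  T1 -> b
  T2 -> a
  X3 -> T2 T0
  X4 -> T2 T2

Fill CYK table bottom-up:
  [0..0]={A,T1}  "b"  orig:{A}
  [1..1]={A,T1}  "b"  orig:{A}
  [2..2]={A,T1}  "b"  orig:{A}
  [0..1]={B}  "bb"
  [1..2]={B}  "bb"
  [0..2]={S}  "bbb"

S ∈ T[0,2] ⇒ YES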